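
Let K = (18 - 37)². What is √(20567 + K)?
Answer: 8*√327 ≈ 144.67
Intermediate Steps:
K = 361 (K = (-19)² = 361)
√(20567 + K) = √(20567 + 361) = √20928 = 8*√327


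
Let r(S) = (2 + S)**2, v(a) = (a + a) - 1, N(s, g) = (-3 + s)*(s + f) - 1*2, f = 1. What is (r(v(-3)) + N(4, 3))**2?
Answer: 784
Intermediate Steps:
N(s, g) = -2 + (1 + s)*(-3 + s) (N(s, g) = (-3 + s)*(s + 1) - 1*2 = (-3 + s)*(1 + s) - 2 = (1 + s)*(-3 + s) - 2 = -2 + (1 + s)*(-3 + s))
v(a) = -1 + 2*a (v(a) = 2*a - 1 = -1 + 2*a)
(r(v(-3)) + N(4, 3))**2 = ((2 + (-1 + 2*(-3)))**2 + (-5 + 4**2 - 2*4))**2 = ((2 + (-1 - 6))**2 + (-5 + 16 - 8))**2 = ((2 - 7)**2 + 3)**2 = ((-5)**2 + 3)**2 = (25 + 3)**2 = 28**2 = 784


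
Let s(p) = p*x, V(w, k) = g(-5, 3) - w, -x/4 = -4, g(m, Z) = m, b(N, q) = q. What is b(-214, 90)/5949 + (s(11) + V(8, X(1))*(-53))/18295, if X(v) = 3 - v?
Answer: 150943/2418599 ≈ 0.062409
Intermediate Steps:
x = 16 (x = -4*(-4) = 16)
V(w, k) = -5 - w
s(p) = 16*p (s(p) = p*16 = 16*p)
b(-214, 90)/5949 + (s(11) + V(8, X(1))*(-53))/18295 = 90/5949 + (16*11 + (-5 - 1*8)*(-53))/18295 = 90*(1/5949) + (176 + (-5 - 8)*(-53))*(1/18295) = 10/661 + (176 - 13*(-53))*(1/18295) = 10/661 + (176 + 689)*(1/18295) = 10/661 + 865*(1/18295) = 10/661 + 173/3659 = 150943/2418599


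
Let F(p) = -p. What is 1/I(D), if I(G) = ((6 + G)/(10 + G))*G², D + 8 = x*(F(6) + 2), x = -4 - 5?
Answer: 19/13328 ≈ 0.0014256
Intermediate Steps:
x = -9
D = 28 (D = -8 - 9*(-1*6 + 2) = -8 - 9*(-6 + 2) = -8 - 9*(-4) = -8 + 36 = 28)
I(G) = G²*(6 + G)/(10 + G) (I(G) = ((6 + G)/(10 + G))*G² = G²*(6 + G)/(10 + G))
1/I(D) = 1/(28²*(6 + 28)/(10 + 28)) = 1/(784*34/38) = 1/(784*(1/38)*34) = 1/(13328/19) = 19/13328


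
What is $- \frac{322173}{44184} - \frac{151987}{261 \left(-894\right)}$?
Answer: $- \frac{11409753529}{1718271576} \approx -6.6403$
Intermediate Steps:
$- \frac{322173}{44184} - \frac{151987}{261 \left(-894\right)} = \left(-322173\right) \frac{1}{44184} - \frac{151987}{-233334} = - \frac{107391}{14728} - - \frac{151987}{233334} = - \frac{107391}{14728} + \frac{151987}{233334} = - \frac{11409753529}{1718271576}$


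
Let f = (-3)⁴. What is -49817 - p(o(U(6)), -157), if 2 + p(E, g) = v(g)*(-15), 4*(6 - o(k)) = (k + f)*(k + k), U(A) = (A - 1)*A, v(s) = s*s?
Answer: 319920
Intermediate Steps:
v(s) = s²
f = 81
U(A) = A*(-1 + A) (U(A) = (-1 + A)*A = A*(-1 + A))
o(k) = 6 - k*(81 + k)/2 (o(k) = 6 - (k + 81)*(k + k)/4 = 6 - (81 + k)*2*k/4 = 6 - k*(81 + k)/2)
p(E, g) = -2 - 15*g² (p(E, g) = -2 + g²*(-15) = -2 - 15*g²)
-49817 - p(o(U(6)), -157) = -49817 - (-2 - 15*(-157)²) = -49817 - (-2 - 15*24649) = -49817 - (-2 - 369735) = -49817 - 1*(-369737) = -49817 + 369737 = 319920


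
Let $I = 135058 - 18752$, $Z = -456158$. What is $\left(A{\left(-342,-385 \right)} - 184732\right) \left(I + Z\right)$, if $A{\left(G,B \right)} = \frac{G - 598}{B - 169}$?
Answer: $\frac{17390326756488}{277} \approx 6.2781 \cdot 10^{10}$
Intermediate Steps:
$A{\left(G,B \right)} = \frac{-598 + G}{-169 + B}$
$I = 116306$ ($I = 135058 - 18752 = 116306$)
$\left(A{\left(-342,-385 \right)} - 184732\right) \left(I + Z\right) = \left(\frac{-598 - 342}{-169 - 385} - 184732\right) \left(116306 - 456158\right) = \left(\frac{1}{-554} \left(-940\right) - 184732\right) \left(-339852\right) = \left(\left(- \frac{1}{554}\right) \left(-940\right) - 184732\right) \left(-339852\right) = \left(\frac{470}{277} - 184732\right) \left(-339852\right) = \left(- \frac{51170294}{277}\right) \left(-339852\right) = \frac{17390326756488}{277}$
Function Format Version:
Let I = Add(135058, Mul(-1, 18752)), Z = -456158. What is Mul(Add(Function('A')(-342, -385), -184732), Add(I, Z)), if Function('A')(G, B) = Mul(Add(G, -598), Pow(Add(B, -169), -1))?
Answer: Rational(17390326756488, 277) ≈ 6.2781e+10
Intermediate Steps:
Function('A')(G, B) = Mul(Pow(Add(-169, B), -1), Add(-598, G)) (Function('A')(G, B) = Mul(Add(-598, G), Pow(Add(-169, B), -1)) = Mul(Pow(Add(-169, B), -1), Add(-598, G)))
I = 116306 (I = Add(135058, -18752) = 116306)
Mul(Add(Function('A')(-342, -385), -184732), Add(I, Z)) = Mul(Add(Mul(Pow(Add(-169, -385), -1), Add(-598, -342)), -184732), Add(116306, -456158)) = Mul(Add(Mul(Pow(-554, -1), -940), -184732), -339852) = Mul(Add(Mul(Rational(-1, 554), -940), -184732), -339852) = Mul(Add(Rational(470, 277), -184732), -339852) = Mul(Rational(-51170294, 277), -339852) = Rational(17390326756488, 277)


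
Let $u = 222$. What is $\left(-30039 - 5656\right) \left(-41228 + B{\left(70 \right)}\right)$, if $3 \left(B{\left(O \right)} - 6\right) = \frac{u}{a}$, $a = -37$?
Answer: $1471490680$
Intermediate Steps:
$B{\left(O \right)} = 4$ ($B{\left(O \right)} = 6 + \frac{222 \frac{1}{-37}}{3} = 6 + \frac{222 \left(- \frac{1}{37}\right)}{3} = 6 + \frac{1}{3} \left(-6\right) = 6 - 2 = 4$)
$\left(-30039 - 5656\right) \left(-41228 + B{\left(70 \right)}\right) = \left(-30039 - 5656\right) \left(-41228 + 4\right) = \left(-35695\right) \left(-41224\right) = 1471490680$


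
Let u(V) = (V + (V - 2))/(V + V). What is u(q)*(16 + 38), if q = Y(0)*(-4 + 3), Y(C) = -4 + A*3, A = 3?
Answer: 324/5 ≈ 64.800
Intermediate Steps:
Y(C) = 5 (Y(C) = -4 + 3*3 = -4 + 9 = 5)
q = -5 (q = 5*(-4 + 3) = 5*(-1) = -5)
u(V) = (-2 + 2*V)/(2*V) (u(V) = (V + (-2 + V))/((2*V)) = (-2 + 2*V)*(1/(2*V)) = (-2 + 2*V)/(2*V))
u(q)*(16 + 38) = ((-1 - 5)/(-5))*(16 + 38) = -1/5*(-6)*54 = (6/5)*54 = 324/5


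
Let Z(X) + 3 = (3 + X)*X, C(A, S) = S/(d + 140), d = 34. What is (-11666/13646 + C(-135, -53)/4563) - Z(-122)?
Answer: -78635329109855/5417202726 ≈ -14516.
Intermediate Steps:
C(A, S) = S/174 (C(A, S) = S/(34 + 140) = S/174)
Z(X) = -3 + X*(3 + X) (Z(X) = -3 + (3 + X)*X = -3 + X*(3 + X))
(-11666/13646 + C(-135, -53)/4563) - Z(-122) = (-11666/13646 + ((1/174)*(-53))/4563) - (-3 + (-122)² + 3*(-122)) = (-11666*1/13646 - 53/174*1/4563) - (-3 + 14884 - 366) = (-5833/6823 - 53/793962) - 1*14515 = -4631541965/5417202726 - 14515 = -78635329109855/5417202726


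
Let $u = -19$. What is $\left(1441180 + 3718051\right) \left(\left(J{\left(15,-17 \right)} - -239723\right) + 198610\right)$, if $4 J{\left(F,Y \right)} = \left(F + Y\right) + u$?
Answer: $\frac{9045736463841}{4} \approx 2.2614 \cdot 10^{12}$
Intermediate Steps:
$J{\left(F,Y \right)} = - \frac{19}{4} + \frac{F}{4} + \frac{Y}{4}$ ($J{\left(F,Y \right)} = \frac{\left(F + Y\right) - 19}{4} = \frac{-19 + F + Y}{4} = - \frac{19}{4} + \frac{F}{4} + \frac{Y}{4}$)
$\left(1441180 + 3718051\right) \left(\left(J{\left(15,-17 \right)} - -239723\right) + 198610\right) = \left(1441180 + 3718051\right) \left(\left(\left(- \frac{19}{4} + \frac{1}{4} \cdot 15 + \frac{1}{4} \left(-17\right)\right) - -239723\right) + 198610\right) = 5159231 \left(\left(\left(- \frac{19}{4} + \frac{15}{4} - \frac{17}{4}\right) + 239723\right) + 198610\right) = 5159231 \left(\left(- \frac{21}{4} + 239723\right) + 198610\right) = 5159231 \left(\frac{958871}{4} + 198610\right) = 5159231 \cdot \frac{1753311}{4} = \frac{9045736463841}{4}$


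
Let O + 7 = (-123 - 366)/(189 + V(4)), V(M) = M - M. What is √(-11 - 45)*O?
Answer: -1208*I*√14/63 ≈ -71.745*I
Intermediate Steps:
V(M) = 0
O = -604/63 (O = -7 + (-123 - 366)/(189 + 0) = -7 - 489/189 = -7 - 489*1/189 = -7 - 163/63 = -604/63 ≈ -9.5873)
√(-11 - 45)*O = √(-11 - 45)*(-604/63) = √(-56)*(-604/63) = (2*I*√14)*(-604/63) = -1208*I*√14/63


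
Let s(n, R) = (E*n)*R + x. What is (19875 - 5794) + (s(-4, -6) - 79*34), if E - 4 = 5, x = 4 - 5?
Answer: 11610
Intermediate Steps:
x = -1
E = 9 (E = 4 + 5 = 9)
s(n, R) = -1 + 9*R*n (s(n, R) = (9*n)*R - 1 = 9*R*n - 1 = -1 + 9*R*n)
(19875 - 5794) + (s(-4, -6) - 79*34) = (19875 - 5794) + ((-1 + 9*(-6)*(-4)) - 79*34) = 14081 + ((-1 + 216) - 2686) = 14081 + (215 - 2686) = 14081 - 2471 = 11610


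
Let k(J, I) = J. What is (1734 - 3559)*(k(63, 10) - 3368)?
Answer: 6031625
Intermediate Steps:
(1734 - 3559)*(k(63, 10) - 3368) = (1734 - 3559)*(63 - 3368) = -1825*(-3305) = 6031625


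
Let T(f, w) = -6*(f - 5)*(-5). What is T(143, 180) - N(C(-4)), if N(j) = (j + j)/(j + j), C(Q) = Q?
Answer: 4139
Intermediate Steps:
N(j) = 1 (N(j) = (2*j)/((2*j)) = (2*j)*(1/(2*j)) = 1)
T(f, w) = -150 + 30*f (T(f, w) = -6*(-5 + f)*(-5) = (30 - 6*f)*(-5) = -150 + 30*f)
T(143, 180) - N(C(-4)) = (-150 + 30*143) - 1*1 = (-150 + 4290) - 1 = 4140 - 1 = 4139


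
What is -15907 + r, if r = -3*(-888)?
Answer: -13243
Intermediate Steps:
r = 2664
-15907 + r = -15907 + 2664 = -13243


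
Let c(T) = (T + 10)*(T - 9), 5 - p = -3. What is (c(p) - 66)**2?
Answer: 7056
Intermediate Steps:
p = 8 (p = 5 - 1*(-3) = 5 + 3 = 8)
c(T) = (-9 + T)*(10 + T) (c(T) = (10 + T)*(-9 + T) = (-9 + T)*(10 + T))
(c(p) - 66)**2 = ((-90 + 8 + 8**2) - 66)**2 = ((-90 + 8 + 64) - 66)**2 = (-18 - 66)**2 = (-84)**2 = 7056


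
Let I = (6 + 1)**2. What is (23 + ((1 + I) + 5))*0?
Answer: 0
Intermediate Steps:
I = 49 (I = 7**2 = 49)
(23 + ((1 + I) + 5))*0 = (23 + ((1 + 49) + 5))*0 = (23 + (50 + 5))*0 = (23 + 55)*0 = 78*0 = 0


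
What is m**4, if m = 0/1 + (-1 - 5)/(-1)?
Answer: 1296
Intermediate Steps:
m = 6 (m = 0*1 - 6*(-1) = 0 + 6 = 6)
m**4 = 6**4 = 1296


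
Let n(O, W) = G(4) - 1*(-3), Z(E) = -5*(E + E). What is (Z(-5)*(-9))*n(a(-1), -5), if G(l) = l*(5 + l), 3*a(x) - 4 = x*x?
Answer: -17550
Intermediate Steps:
a(x) = 4/3 + x²/3 (a(x) = 4/3 + (x*x)/3 = 4/3 + x²/3)
Z(E) = -10*E
n(O, W) = 39 (n(O, W) = 4*(5 + 4) - 1*(-3) = 4*9 + 3 = 36 + 3 = 39)
(Z(-5)*(-9))*n(a(-1), -5) = (-10*(-5)*(-9))*39 = (50*(-9))*39 = -450*39 = -17550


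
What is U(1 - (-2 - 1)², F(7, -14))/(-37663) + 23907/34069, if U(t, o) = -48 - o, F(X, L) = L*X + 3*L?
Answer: 897274993/1283140747 ≈ 0.69928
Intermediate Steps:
F(X, L) = 3*L + L*X
U(1 - (-2 - 1)², F(7, -14))/(-37663) + 23907/34069 = (-48 - (-14)*(3 + 7))/(-37663) + 23907/34069 = (-48 - (-14)*10)*(-1/37663) + 23907*(1/34069) = (-48 - 1*(-140))*(-1/37663) + 23907/34069 = (-48 + 140)*(-1/37663) + 23907/34069 = 92*(-1/37663) + 23907/34069 = -92/37663 + 23907/34069 = 897274993/1283140747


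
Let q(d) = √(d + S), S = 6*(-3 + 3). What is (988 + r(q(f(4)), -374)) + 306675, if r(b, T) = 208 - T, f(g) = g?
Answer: 308245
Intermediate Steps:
S = 0 (S = 6*0 = 0)
q(d) = √d (q(d) = √(d + 0) = √d)
(988 + r(q(f(4)), -374)) + 306675 = (988 + (208 - 1*(-374))) + 306675 = (988 + (208 + 374)) + 306675 = (988 + 582) + 306675 = 1570 + 306675 = 308245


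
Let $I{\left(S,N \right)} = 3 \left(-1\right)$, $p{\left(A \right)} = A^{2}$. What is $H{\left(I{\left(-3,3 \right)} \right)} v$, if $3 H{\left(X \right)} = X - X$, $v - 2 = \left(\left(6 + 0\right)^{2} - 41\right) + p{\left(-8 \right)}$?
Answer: $0$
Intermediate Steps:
$I{\left(S,N \right)} = -3$
$v = 61$ ($v = 2 - \left(41 - 64 - \left(6 + 0\right)^{2}\right) = 2 + \left(\left(6^{2} - 41\right) + 64\right) = 2 + \left(\left(36 - 41\right) + 64\right) = 2 + \left(-5 + 64\right) = 2 + 59 = 61$)
$H{\left(X \right)} = 0$ ($H{\left(X \right)} = \frac{X - X}{3} = \frac{1}{3} \cdot 0 = 0$)
$H{\left(I{\left(-3,3 \right)} \right)} v = 0 \cdot 61 = 0$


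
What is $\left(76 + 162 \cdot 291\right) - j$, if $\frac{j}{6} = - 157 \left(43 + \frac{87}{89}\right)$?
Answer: $\frac{7889390}{89} \approx 88645.0$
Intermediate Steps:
$j = - \frac{3686988}{89}$ ($j = 6 \left(- 157 \left(43 + \frac{87}{89}\right)\right) = 6 \left(\left(-157\right) \frac{3914}{89}\right) = 6 \left(- \frac{614498}{89}\right) = - \frac{3686988}{89} \approx -41427.0$)
$\left(76 + 162 \cdot 291\right) - j = \left(76 + 162 \cdot 291\right) - - \frac{3686988}{89} = \left(76 + 47142\right) + \frac{3686988}{89} = 47218 + \frac{3686988}{89} = \frac{7889390}{89}$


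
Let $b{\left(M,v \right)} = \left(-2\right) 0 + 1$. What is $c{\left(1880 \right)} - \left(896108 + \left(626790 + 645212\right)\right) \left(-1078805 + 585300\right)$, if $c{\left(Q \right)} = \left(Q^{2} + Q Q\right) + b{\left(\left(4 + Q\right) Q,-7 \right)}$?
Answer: $1069980194351$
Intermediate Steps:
$b{\left(M,v \right)} = 1$ ($b{\left(M,v \right)} = 0 + 1 = 1$)
$c{\left(Q \right)} = 1 + 2 Q^{2}$ ($c{\left(Q \right)} = \left(Q^{2} + Q Q\right) + 1 = \left(Q^{2} + Q^{2}\right) + 1 = 2 Q^{2} + 1 = 1 + 2 Q^{2}$)
$c{\left(1880 \right)} - \left(896108 + \left(626790 + 645212\right)\right) \left(-1078805 + 585300\right) = \left(1 + 2 \cdot 1880^{2}\right) - \left(896108 + \left(626790 + 645212\right)\right) \left(-1078805 + 585300\right) = \left(1 + 2 \cdot 3534400\right) - \left(896108 + 1272002\right) \left(-493505\right) = \left(1 + 7068800\right) - 2168110 \left(-493505\right) = 7068801 - -1069973125550 = 7068801 + 1069973125550 = 1069980194351$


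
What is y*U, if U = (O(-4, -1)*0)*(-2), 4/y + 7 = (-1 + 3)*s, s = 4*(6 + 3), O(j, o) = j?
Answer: 0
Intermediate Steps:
s = 36 (s = 4*9 = 36)
y = 4/65 (y = 4/(-7 + (-1 + 3)*36) = 4/(-7 + 2*36) = 4/(-7 + 72) = 4/65 ≈ 0.061538)
U = 0 (U = -4*0*(-2) = 0*(-2) = 0)
y*U = (4/65)*0 = 0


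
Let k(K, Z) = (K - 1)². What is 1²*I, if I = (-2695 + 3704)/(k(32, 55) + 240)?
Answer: 1009/1201 ≈ 0.84013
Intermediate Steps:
k(K, Z) = (-1 + K)²
I = 1009/1201 (I = (-2695 + 3704)/((-1 + 32)² + 240) = 1009/(31² + 240) = 1009/(961 + 240) = 1009/1201 ≈ 0.84013)
1²*I = 1²*(1009/1201) = 1*(1009/1201) = 1009/1201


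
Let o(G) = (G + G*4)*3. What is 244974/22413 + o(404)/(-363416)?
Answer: 7407637367/678770234 ≈ 10.913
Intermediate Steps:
o(G) = 15*G (o(G) = (G + 4*G)*3 = (5*G)*3 = 15*G)
244974/22413 + o(404)/(-363416) = 244974/22413 + (15*404)/(-363416) = 244974*(1/22413) + 6060*(-1/363416) = 81658/7471 - 1515/90854 = 7407637367/678770234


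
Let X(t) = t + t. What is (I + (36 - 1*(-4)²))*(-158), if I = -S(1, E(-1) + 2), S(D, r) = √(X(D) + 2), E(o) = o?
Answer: -2844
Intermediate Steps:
X(t) = 2*t
S(D, r) = √(2 + 2*D) (S(D, r) = √(2*D + 2) = √(2 + 2*D))
I = -2 (I = -√(2 + 2*1) = -√(2 + 2) = -√4 = -1*2 = -2)
(I + (36 - 1*(-4)²))*(-158) = (-2 + (36 - 1*(-4)²))*(-158) = (-2 + (36 - 1*16))*(-158) = (-2 + (36 - 16))*(-158) = (-2 + 20)*(-158) = 18*(-158) = -2844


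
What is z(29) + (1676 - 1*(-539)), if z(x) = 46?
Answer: 2261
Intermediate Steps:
z(29) + (1676 - 1*(-539)) = 46 + (1676 - 1*(-539)) = 46 + (1676 + 539) = 46 + 2215 = 2261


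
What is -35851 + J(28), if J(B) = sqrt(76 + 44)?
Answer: -35851 + 2*sqrt(30) ≈ -35840.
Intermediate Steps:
J(B) = 2*sqrt(30) (J(B) = sqrt(120) = 2*sqrt(30))
-35851 + J(28) = -35851 + 2*sqrt(30)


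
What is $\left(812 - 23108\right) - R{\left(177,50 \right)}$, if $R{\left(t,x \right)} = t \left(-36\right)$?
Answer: $-15924$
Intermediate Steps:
$R{\left(t,x \right)} = - 36 t$
$\left(812 - 23108\right) - R{\left(177,50 \right)} = \left(812 - 23108\right) - \left(-36\right) 177 = \left(812 - 23108\right) - -6372 = -22296 + 6372 = -15924$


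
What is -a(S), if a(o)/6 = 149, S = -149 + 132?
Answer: -894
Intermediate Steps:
S = -17
a(o) = 894 (a(o) = 6*149 = 894)
-a(S) = -1*894 = -894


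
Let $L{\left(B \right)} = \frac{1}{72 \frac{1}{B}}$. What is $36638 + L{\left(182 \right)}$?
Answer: $\frac{1319059}{36} \approx 36641.0$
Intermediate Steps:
$L{\left(B \right)} = \frac{B}{72}$
$36638 + L{\left(182 \right)} = 36638 + \frac{1}{72} \cdot 182 = 36638 + \frac{91}{36} = \frac{1319059}{36}$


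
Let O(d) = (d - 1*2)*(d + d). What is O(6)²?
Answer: 2304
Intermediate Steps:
O(d) = 2*d*(-2 + d) (O(d) = (d - 2)*(2*d) = (-2 + d)*(2*d) = 2*d*(-2 + d))
O(6)² = (2*6*(-2 + 6))² = (2*6*4)² = 48² = 2304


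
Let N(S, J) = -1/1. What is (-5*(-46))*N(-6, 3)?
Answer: -230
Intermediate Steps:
N(S, J) = -1 (N(S, J) = -1*1 = -1)
(-5*(-46))*N(-6, 3) = -5*(-46)*(-1) = 230*(-1) = -230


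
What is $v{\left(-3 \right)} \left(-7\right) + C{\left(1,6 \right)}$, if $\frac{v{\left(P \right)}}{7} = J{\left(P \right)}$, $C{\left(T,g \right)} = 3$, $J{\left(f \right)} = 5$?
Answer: $-242$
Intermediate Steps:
$v{\left(P \right)} = 35$ ($v{\left(P \right)} = 7 \cdot 5 = 35$)
$v{\left(-3 \right)} \left(-7\right) + C{\left(1,6 \right)} = 35 \left(-7\right) + 3 = -245 + 3 = -242$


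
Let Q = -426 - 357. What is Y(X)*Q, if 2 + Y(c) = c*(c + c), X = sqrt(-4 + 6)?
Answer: -1566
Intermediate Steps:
X = sqrt(2) ≈ 1.4142
Y(c) = -2 + 2*c**2 (Y(c) = -2 + c*(c + c) = -2 + c*(2*c) = -2 + 2*c**2)
Q = -783
Y(X)*Q = (-2 + 2*(sqrt(2))**2)*(-783) = (-2 + 2*2)*(-783) = (-2 + 4)*(-783) = 2*(-783) = -1566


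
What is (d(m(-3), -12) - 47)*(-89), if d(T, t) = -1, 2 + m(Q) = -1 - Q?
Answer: 4272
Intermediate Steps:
m(Q) = -3 - Q (m(Q) = -2 + (-1 - Q) = -3 - Q)
(d(m(-3), -12) - 47)*(-89) = (-1 - 47)*(-89) = -48*(-89) = 4272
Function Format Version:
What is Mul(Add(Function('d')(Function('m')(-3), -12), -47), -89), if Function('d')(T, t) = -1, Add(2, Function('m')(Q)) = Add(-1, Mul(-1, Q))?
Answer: 4272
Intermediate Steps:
Function('m')(Q) = Add(-3, Mul(-1, Q)) (Function('m')(Q) = Add(-2, Add(-1, Mul(-1, Q))) = Add(-3, Mul(-1, Q)))
Mul(Add(Function('d')(Function('m')(-3), -12), -47), -89) = Mul(Add(-1, -47), -89) = Mul(-48, -89) = 4272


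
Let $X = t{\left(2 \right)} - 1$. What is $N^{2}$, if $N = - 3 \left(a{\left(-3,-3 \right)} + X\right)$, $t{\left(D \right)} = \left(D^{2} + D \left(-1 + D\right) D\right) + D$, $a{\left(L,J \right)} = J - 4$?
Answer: $36$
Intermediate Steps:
$a{\left(L,J \right)} = -4 + J$
$t{\left(D \right)} = D + D^{2} + D^{2} \left(-1 + D\right)$ ($t{\left(D \right)} = \left(D^{2} + D^{2} \left(-1 + D\right)\right) + D = D + D^{2} + D^{2} \left(-1 + D\right)$)
$X = 9$ ($X = \left(2 + 2^{3}\right) - 1 = \left(2 + 8\right) - 1 = 10 - 1 = 9$)
$N = -6$ ($N = - 3 \left(\left(-4 - 3\right) + 9\right) = - 3 \left(-7 + 9\right) = \left(-3\right) 2 = -6$)
$N^{2} = \left(-6\right)^{2} = 36$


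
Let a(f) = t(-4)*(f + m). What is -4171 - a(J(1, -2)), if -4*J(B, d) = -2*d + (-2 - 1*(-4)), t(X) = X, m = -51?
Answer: -4381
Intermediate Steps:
J(B, d) = -½ + d/2 (J(B, d) = -(-2*d + (-2 - 1*(-4)))/4 = -(-2*d + (-2 + 4))/4 = -(-2*d + 2)/4 = -(2 - 2*d)/4 = -½ + d/2)
a(f) = 204 - 4*f (a(f) = -4*(f - 51) = -4*(-51 + f) = 204 - 4*f)
-4171 - a(J(1, -2)) = -4171 - (204 - 4*(-½ + (½)*(-2))) = -4171 - (204 - 4*(-½ - 1)) = -4171 - (204 - 4*(-3/2)) = -4171 - (204 + 6) = -4171 - 1*210 = -4171 - 210 = -4381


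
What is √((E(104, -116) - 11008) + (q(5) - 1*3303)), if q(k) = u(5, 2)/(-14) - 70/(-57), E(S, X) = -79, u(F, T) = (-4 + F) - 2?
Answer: I*√9162782034/798 ≈ 119.95*I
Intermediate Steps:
u(F, T) = -6 + F
q(k) = 1037/798 (q(k) = (-6 + 5)/(-14) - 70/(-57) = -1*(-1/14) - 70*(-1/57) = 1/14 + 70/57 = 1037/798)
√((E(104, -116) - 11008) + (q(5) - 1*3303)) = √((-79 - 11008) + (1037/798 - 1*3303)) = √(-11087 + (1037/798 - 3303)) = √(-11087 - 2634757/798) = √(-11482183/798) = I*√9162782034/798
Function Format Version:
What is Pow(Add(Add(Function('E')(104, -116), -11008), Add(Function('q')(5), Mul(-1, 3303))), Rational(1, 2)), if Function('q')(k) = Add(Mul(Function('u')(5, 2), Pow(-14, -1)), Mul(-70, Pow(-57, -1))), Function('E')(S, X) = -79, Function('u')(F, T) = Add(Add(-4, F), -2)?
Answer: Mul(Rational(1, 798), I, Pow(9162782034, Rational(1, 2))) ≈ Mul(119.95, I)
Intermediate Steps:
Function('u')(F, T) = Add(-6, F)
Function('q')(k) = Rational(1037, 798) (Function('q')(k) = Add(Mul(Add(-6, 5), Pow(-14, -1)), Mul(-70, Pow(-57, -1))) = Add(Mul(-1, Rational(-1, 14)), Mul(-70, Rational(-1, 57))) = Add(Rational(1, 14), Rational(70, 57)) = Rational(1037, 798))
Pow(Add(Add(Function('E')(104, -116), -11008), Add(Function('q')(5), Mul(-1, 3303))), Rational(1, 2)) = Pow(Add(Add(-79, -11008), Add(Rational(1037, 798), Mul(-1, 3303))), Rational(1, 2)) = Pow(Add(-11087, Add(Rational(1037, 798), -3303)), Rational(1, 2)) = Pow(Add(-11087, Rational(-2634757, 798)), Rational(1, 2)) = Pow(Rational(-11482183, 798), Rational(1, 2)) = Mul(Rational(1, 798), I, Pow(9162782034, Rational(1, 2)))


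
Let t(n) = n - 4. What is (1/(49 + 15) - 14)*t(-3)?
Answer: 6265/64 ≈ 97.891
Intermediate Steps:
t(n) = -4 + n
(1/(49 + 15) - 14)*t(-3) = (1/(49 + 15) - 14)*(-4 - 3) = (1/64 - 14)*(-7) = -895/64*(-7) = 6265/64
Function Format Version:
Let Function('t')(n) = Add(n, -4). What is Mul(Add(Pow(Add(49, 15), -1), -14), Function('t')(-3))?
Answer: Rational(6265, 64) ≈ 97.891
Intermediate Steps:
Function('t')(n) = Add(-4, n)
Mul(Add(Pow(Add(49, 15), -1), -14), Function('t')(-3)) = Mul(Add(Pow(Add(49, 15), -1), -14), Add(-4, -3)) = Mul(Add(Pow(64, -1), -14), -7) = Mul(Add(Rational(1, 64), -14), -7) = Mul(Rational(-895, 64), -7) = Rational(6265, 64)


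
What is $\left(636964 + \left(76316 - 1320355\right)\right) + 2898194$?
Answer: $2291119$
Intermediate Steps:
$\left(636964 + \left(76316 - 1320355\right)\right) + 2898194 = \left(636964 - 1244039\right) + 2898194 = -607075 + 2898194 = 2291119$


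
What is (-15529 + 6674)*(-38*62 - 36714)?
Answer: 345964850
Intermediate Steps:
(-15529 + 6674)*(-38*62 - 36714) = -8855*(-2356 - 36714) = -8855*(-39070) = 345964850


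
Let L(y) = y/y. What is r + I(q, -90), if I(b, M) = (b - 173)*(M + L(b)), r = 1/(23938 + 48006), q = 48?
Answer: 800377001/71944 ≈ 11125.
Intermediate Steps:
L(y) = 1
r = 1/71944 ≈ 1.3900e-5
I(b, M) = (1 + M)*(-173 + b) (I(b, M) = (b - 173)*(M + 1) = (-173 + b)*(1 + M) = (1 + M)*(-173 + b))
r + I(q, -90) = 1/71944 + (-173 + 48 - 173*(-90) - 90*48) = 1/71944 + (-173 + 48 + 15570 - 4320) = 1/71944 + 11125 = 800377001/71944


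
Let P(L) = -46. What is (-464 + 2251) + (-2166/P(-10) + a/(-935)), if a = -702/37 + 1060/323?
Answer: 471376133138/257006255 ≈ 1834.1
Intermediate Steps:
a = -187526/11951 (a = -702*1/37 + 1060*(1/323) = -702/37 + 1060/323 = -187526/11951 ≈ -15.691)
(-464 + 2251) + (-2166/P(-10) + a/(-935)) = (-464 + 2251) + (-2166/(-46) - 187526/11951/(-935)) = 1787 + (-2166*(-1/46) - 187526/11951*(-1/935)) = 1787 + (1083/23 + 187526/11174185) = 1787 + 12105955453/257006255 = 471376133138/257006255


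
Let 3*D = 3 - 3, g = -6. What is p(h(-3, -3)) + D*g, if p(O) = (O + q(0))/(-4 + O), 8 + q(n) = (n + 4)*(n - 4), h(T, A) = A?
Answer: 27/7 ≈ 3.8571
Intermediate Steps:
q(n) = -8 + (-4 + n)*(4 + n) (q(n) = -8 + (n + 4)*(n - 4) = -8 + (4 + n)*(-4 + n) = -8 + (-4 + n)*(4 + n))
D = 0 (D = (3 - 3)/3 = (⅓)*0 = 0)
p(O) = (-24 + O)/(-4 + O) (p(O) = (O + (-24 + 0²))/(-4 + O) = (O + (-24 + 0))/(-4 + O) = (O - 24)/(-4 + O) = (-24 + O)/(-4 + O))
p(h(-3, -3)) + D*g = (-24 - 3)/(-4 - 3) + 0*(-6) = -27/(-7) + 0 = -⅐*(-27) + 0 = 27/7 + 0 = 27/7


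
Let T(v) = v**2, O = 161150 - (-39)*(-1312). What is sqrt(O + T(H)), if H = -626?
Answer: 21*sqrt(1138) ≈ 708.42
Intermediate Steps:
O = 109982 (O = 161150 - 1*51168 = 161150 - 51168 = 109982)
sqrt(O + T(H)) = sqrt(109982 + (-626)**2) = sqrt(109982 + 391876) = sqrt(501858) = 21*sqrt(1138)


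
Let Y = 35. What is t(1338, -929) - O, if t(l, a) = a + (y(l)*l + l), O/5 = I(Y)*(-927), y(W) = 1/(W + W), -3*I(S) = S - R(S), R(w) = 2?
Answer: -101151/2 ≈ -50576.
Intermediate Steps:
I(S) = ⅔ - S/3 (I(S) = -(S - 1*2)/3 = -(S - 2)/3 = -(-2 + S)/3 = ⅔ - S/3)
y(W) = 1/(2*W)
O = 50985 (O = 5*((⅔ - ⅓*35)*(-927)) = 5*((⅔ - 35/3)*(-927)) = 5*(-11*(-927)) = 5*10197 = 50985)
t(l, a) = ½ + a + l (t(l, a) = a + ((1/(2*l))*l + l) = a + (½ + l) = ½ + a + l)
t(1338, -929) - O = (½ - 929 + 1338) - 1*50985 = 819/2 - 50985 = -101151/2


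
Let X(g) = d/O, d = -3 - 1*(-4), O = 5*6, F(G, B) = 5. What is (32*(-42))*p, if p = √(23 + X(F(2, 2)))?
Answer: -224*√20730/5 ≈ -6450.3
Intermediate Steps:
O = 30
d = 1 (d = -3 + 4 = 1)
X(g) = 1/30
p = √20730/30 (p = √(23 + 1/30) = √(691/30) = √20730/30 ≈ 4.7993)
(32*(-42))*p = (32*(-42))*(√20730/30) = -224*√20730/5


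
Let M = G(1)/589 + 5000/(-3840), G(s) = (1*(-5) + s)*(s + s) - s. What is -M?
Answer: 74489/56544 ≈ 1.3174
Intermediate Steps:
G(s) = -s + 2*s*(-5 + s) (G(s) = (-5 + s)*(2*s) - s = 2*s*(-5 + s) - s = -s + 2*s*(-5 + s))
M = -74489/56544 (M = (1*(-11 + 2*1))/589 + 5000/(-3840) = (1*(-11 + 2))*(1/589) + 5000*(-1/3840) = (1*(-9))*(1/589) - 125/96 = -9*1/589 - 125/96 = -9/589 - 125/96 = -74489/56544 ≈ -1.3174)
-M = -1*(-74489/56544) = 74489/56544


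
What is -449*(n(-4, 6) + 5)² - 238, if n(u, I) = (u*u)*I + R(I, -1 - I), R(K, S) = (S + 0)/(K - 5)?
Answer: -3967602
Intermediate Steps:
R(K, S) = S/(-5 + K)
n(u, I) = I*u² + (-1 - I)/(-5 + I) (n(u, I) = (u*u)*I + (-1 - I)/(-5 + I) = u²*I + (-1 - I)/(-5 + I) = I*u² + (-1 - I)/(-5 + I))
-449*(n(-4, 6) + 5)² - 238 = -449*((-1 - 1*6 + 6*(-4)²*(-5 + 6))/(-5 + 6) + 5)² - 238 = -449*((-1 - 6 + 6*16*1)/1 + 5)² - 238 = -449*(1*(-1 - 6 + 96) + 5)² - 238 = -449*(1*89 + 5)² - 238 = -449*(89 + 5)² - 238 = -449*94² - 238 = -449*8836 - 238 = -3967364 - 238 = -3967602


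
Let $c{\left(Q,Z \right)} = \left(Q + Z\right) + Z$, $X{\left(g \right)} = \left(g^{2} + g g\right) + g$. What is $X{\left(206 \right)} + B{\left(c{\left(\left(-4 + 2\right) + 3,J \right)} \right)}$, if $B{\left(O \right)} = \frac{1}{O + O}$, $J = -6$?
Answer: $\frac{1871715}{22} \approx 85078.0$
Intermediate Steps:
$X{\left(g \right)} = g + 2 g^{2}$ ($X{\left(g \right)} = \left(g^{2} + g^{2}\right) + g = 2 g^{2} + g = g + 2 g^{2}$)
$c{\left(Q,Z \right)} = Q + 2 Z$
$B{\left(O \right)} = \frac{1}{2 O}$
$X{\left(206 \right)} + B{\left(c{\left(\left(-4 + 2\right) + 3,J \right)} \right)} = 206 \left(1 + 2 \cdot 206\right) + \frac{1}{2 \left(\left(\left(-4 + 2\right) + 3\right) + 2 \left(-6\right)\right)} = 206 \left(1 + 412\right) + \frac{1}{2 \left(\left(-2 + 3\right) - 12\right)} = 206 \cdot 413 + \frac{1}{2 \left(1 - 12\right)} = 85078 + \frac{1}{2 \left(-11\right)} = 85078 + \frac{1}{2} \left(- \frac{1}{11}\right) = 85078 - \frac{1}{22} = \frac{1871715}{22}$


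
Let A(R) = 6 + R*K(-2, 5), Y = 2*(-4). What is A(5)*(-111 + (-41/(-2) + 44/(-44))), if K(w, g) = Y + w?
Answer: 4026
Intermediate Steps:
Y = -8
K(w, g) = -8 + w
A(R) = 6 - 10*R (A(R) = 6 + R*(-8 - 2) = 6 + R*(-10) = 6 - 10*R)
A(5)*(-111 + (-41/(-2) + 44/(-44))) = (6 - 10*5)*(-111 + (-41/(-2) + 44/(-44))) = (6 - 50)*(-111 + (-41*(-1/2) + 44*(-1/44))) = -44*(-111 + (41/2 - 1)) = -44*(-111 + 39/2) = -44*(-183/2) = 4026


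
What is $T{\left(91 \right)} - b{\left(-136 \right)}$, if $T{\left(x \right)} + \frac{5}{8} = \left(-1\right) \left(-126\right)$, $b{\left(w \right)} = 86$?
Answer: $\frac{315}{8} \approx 39.375$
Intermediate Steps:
$T{\left(x \right)} = \frac{1003}{8}$ ($T{\left(x \right)} = - \frac{5}{8} - -126 = - \frac{5}{8} + 126 = \frac{1003}{8}$)
$T{\left(91 \right)} - b{\left(-136 \right)} = \frac{1003}{8} - 86 = \frac{315}{8}$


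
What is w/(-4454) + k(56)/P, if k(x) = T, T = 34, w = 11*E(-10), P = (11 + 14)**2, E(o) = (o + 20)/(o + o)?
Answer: 309747/5567500 ≈ 0.055635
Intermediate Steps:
E(o) = (20 + o)/(2*o) (E(o) = (20 + o)/((2*o)) = (20 + o)*(1/(2*o)) = (20 + o)/(2*o))
P = 625 (P = 25**2 = 625)
w = -11/2 (w = 11*((1/2)*(20 - 10)/(-10)) = 11*((1/2)*(-1/10)*10) = 11*(-1/2) = -11/2 ≈ -5.5000)
k(x) = 34
w/(-4454) + k(56)/P = -11/2/(-4454) + 34/625 = -11/2*(-1/4454) + 34*(1/625) = 11/8908 + 34/625 = 309747/5567500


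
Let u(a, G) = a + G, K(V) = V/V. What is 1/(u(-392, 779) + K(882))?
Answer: 1/388 ≈ 0.0025773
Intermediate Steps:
K(V) = 1
u(a, G) = G + a
1/(u(-392, 779) + K(882)) = 1/((779 - 392) + 1) = 1/(387 + 1) = 1/388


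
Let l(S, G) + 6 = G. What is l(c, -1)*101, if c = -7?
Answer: -707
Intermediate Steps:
l(S, G) = -6 + G
l(c, -1)*101 = (-6 - 1)*101 = -7*101 = -707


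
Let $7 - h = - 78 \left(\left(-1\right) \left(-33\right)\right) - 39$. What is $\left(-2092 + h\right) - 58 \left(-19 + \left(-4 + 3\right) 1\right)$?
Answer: $1688$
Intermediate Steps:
$h = 2620$ ($h = 7 - \left(- 78 \left(\left(-1\right) \left(-33\right)\right) - 39\right) = 7 - \left(\left(-78\right) 33 - 39\right) = 7 - \left(-2574 - 39\right) = 7 - -2613 = 7 + 2613 = 2620$)
$\left(-2092 + h\right) - 58 \left(-19 + \left(-4 + 3\right) 1\right) = \left(-2092 + 2620\right) - 58 \left(-19 + \left(-4 + 3\right) 1\right) = 528 - 58 \left(-19 - 1\right) = 528 - -1160 = 528 + 1160 = 1688$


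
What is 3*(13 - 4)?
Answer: 27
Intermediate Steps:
3*(13 - 4) = 3*9 = 27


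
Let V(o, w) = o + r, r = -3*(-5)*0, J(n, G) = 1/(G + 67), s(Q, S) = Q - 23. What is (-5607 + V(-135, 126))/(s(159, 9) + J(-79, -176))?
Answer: -69542/1647 ≈ -42.223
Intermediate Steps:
s(Q, S) = -23 + Q
J(n, G) = 1/(67 + G)
r = 0 (r = 15*0 = 0)
V(o, w) = o (V(o, w) = o + 0 = o)
(-5607 + V(-135, 126))/(s(159, 9) + J(-79, -176)) = (-5607 - 135)/((-23 + 159) + 1/(67 - 176)) = -5742/(136 + 1/(-109)) = -5742/(136 - 1/109) = -5742/14823/109 = -5742*109/14823 = -69542/1647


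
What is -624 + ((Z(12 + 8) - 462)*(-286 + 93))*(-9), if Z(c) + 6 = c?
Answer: -778800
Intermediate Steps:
Z(c) = -6 + c
-624 + ((Z(12 + 8) - 462)*(-286 + 93))*(-9) = -624 + (((-6 + (12 + 8)) - 462)*(-286 + 93))*(-9) = -624 + (((-6 + 20) - 462)*(-193))*(-9) = -624 + ((14 - 462)*(-193))*(-9) = -624 - 448*(-193)*(-9) = -624 + 86464*(-9) = -624 - 778176 = -778800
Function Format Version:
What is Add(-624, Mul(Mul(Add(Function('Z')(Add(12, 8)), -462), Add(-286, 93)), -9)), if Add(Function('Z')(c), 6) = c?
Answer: -778800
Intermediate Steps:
Function('Z')(c) = Add(-6, c)
Add(-624, Mul(Mul(Add(Function('Z')(Add(12, 8)), -462), Add(-286, 93)), -9)) = Add(-624, Mul(Mul(Add(Add(-6, Add(12, 8)), -462), Add(-286, 93)), -9)) = Add(-624, Mul(Mul(Add(Add(-6, 20), -462), -193), -9)) = Add(-624, Mul(Mul(Add(14, -462), -193), -9)) = Add(-624, Mul(Mul(-448, -193), -9)) = Add(-624, Mul(86464, -9)) = Add(-624, -778176) = -778800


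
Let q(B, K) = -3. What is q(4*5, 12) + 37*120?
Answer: 4437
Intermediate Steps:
q(4*5, 12) + 37*120 = -3 + 37*120 = -3 + 4440 = 4437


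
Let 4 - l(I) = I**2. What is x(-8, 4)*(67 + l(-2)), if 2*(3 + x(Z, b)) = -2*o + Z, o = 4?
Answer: -737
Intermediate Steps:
x(Z, b) = -7 + Z/2 (x(Z, b) = -3 + (-2*4 + Z)/2 = -3 + (-8 + Z)/2 = -3 + (-4 + Z/2) = -7 + Z/2)
l(I) = 4 - I**2
x(-8, 4)*(67 + l(-2)) = (-7 + (1/2)*(-8))*(67 + (4 - 1*(-2)**2)) = (-7 - 4)*(67 + (4 - 1*4)) = -11*(67 + (4 - 4)) = -11*(67 + 0) = -11*67 = -737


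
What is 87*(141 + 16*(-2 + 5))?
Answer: 16443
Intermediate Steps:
87*(141 + 16*(-2 + 5)) = 87*(141 + 16*3) = 87*(141 + 48) = 87*189 = 16443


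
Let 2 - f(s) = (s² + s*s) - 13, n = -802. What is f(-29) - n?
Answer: -865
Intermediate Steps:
f(s) = 15 - 2*s² (f(s) = 2 - ((s² + s*s) - 13) = 2 - ((s² + s²) - 13) = 2 - (2*s² - 13) = 2 - (-13 + 2*s²) = 2 + (13 - 2*s²) = 15 - 2*s²)
f(-29) - n = (15 - 2*(-29)²) - 1*(-802) = (15 - 2*841) + 802 = (15 - 1682) + 802 = -1667 + 802 = -865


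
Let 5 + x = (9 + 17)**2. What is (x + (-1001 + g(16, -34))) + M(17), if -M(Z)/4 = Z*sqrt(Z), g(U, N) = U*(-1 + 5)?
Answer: -266 - 68*sqrt(17) ≈ -546.37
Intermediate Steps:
g(U, N) = 4*U (g(U, N) = U*4 = 4*U)
M(Z) = -4*Z**(3/2) (M(Z) = -4*Z*sqrt(Z) = -4*Z**(3/2))
x = 671 (x = -5 + (9 + 17)**2 = -5 + 26**2 = -5 + 676 = 671)
(x + (-1001 + g(16, -34))) + M(17) = (671 + (-1001 + 4*16)) - 68*sqrt(17) = (671 + (-1001 + 64)) - 68*sqrt(17) = (671 - 937) - 68*sqrt(17) = -266 - 68*sqrt(17)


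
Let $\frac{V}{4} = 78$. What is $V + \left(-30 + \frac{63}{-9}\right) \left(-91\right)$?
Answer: $3679$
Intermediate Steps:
$V = 312$ ($V = 4 \cdot 78 = 312$)
$V + \left(-30 + \frac{63}{-9}\right) \left(-91\right) = 312 + \left(-30 + \frac{63}{-9}\right) \left(-91\right) = 312 + \left(-30 + 63 \left(- \frac{1}{9}\right)\right) \left(-91\right) = 312 + \left(-30 - 7\right) \left(-91\right) = 312 - -3367 = 312 + 3367 = 3679$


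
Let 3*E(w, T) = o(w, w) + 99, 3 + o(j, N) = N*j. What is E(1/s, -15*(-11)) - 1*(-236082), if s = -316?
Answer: 70732198753/299568 ≈ 2.3611e+5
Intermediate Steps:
o(j, N) = -3 + N*j
E(w, T) = 32 + w²/3 (E(w, T) = ((-3 + w*w) + 99)/3 = ((-3 + w²) + 99)/3 = (96 + w²)/3 = 32 + w²/3)
E(1/s, -15*(-11)) - 1*(-236082) = (32 + (1/(-316))²/3) - 1*(-236082) = (32 + (-1/316)²/3) + 236082 = (32 + (⅓)*(1/99856)) + 236082 = (32 + 1/299568) + 236082 = 9586177/299568 + 236082 = 70732198753/299568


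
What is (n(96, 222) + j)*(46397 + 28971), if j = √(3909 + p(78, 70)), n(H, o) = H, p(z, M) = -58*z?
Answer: 7235328 + 75368*I*√615 ≈ 7.2353e+6 + 1.8691e+6*I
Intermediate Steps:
j = I*√615 (j = √(3909 - 58*78) = √(3909 - 4524) = √(-615) = I*√615 ≈ 24.799*I)
(n(96, 222) + j)*(46397 + 28971) = (96 + I*√615)*(46397 + 28971) = (96 + I*√615)*75368 = 7235328 + 75368*I*√615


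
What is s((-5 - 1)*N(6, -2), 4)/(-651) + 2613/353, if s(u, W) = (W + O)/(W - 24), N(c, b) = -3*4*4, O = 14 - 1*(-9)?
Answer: 11343597/1532020 ≈ 7.4043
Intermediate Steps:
O = 23 (O = 14 + 9 = 23)
N(c, b) = -48 (N(c, b) = -12*4 = -48)
s(u, W) = (23 + W)/(-24 + W) (s(u, W) = (W + 23)/(W - 24) = (23 + W)/(-24 + W))
s((-5 - 1)*N(6, -2), 4)/(-651) + 2613/353 = ((23 + 4)/(-24 + 4))/(-651) + 2613/353 = (27/(-20))*(-1/651) + 2613*(1/353) = -1/20*27*(-1/651) + 2613/353 = -27/20*(-1/651) + 2613/353 = 9/4340 + 2613/353 = 11343597/1532020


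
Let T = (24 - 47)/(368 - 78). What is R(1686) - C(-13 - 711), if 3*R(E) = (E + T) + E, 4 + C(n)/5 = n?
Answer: 4144657/870 ≈ 4764.0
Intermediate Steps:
C(n) = -20 + 5*n
T = -23/290 ≈ -0.079310
R(E) = -23/870 + 2*E/3 (R(E) = ((E - 23/290) + E)/3 = ((-23/290 + E) + E)/3 = (-23/290 + 2*E)/3 = -23/870 + 2*E/3)
R(1686) - C(-13 - 711) = (-23/870 + (⅔)*1686) - (-20 + 5*(-13 - 711)) = (-23/870 + 1124) - (-20 + 5*(-724)) = 977857/870 - (-20 - 3620) = 977857/870 - 1*(-3640) = 977857/870 + 3640 = 4144657/870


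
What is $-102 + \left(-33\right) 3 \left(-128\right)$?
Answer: $12570$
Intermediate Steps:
$-102 + \left(-33\right) 3 \left(-128\right) = -102 - -12672 = -102 + 12672 = 12570$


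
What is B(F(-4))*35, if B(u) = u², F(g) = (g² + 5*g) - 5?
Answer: 2835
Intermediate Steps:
F(g) = -5 + g² + 5*g
B(F(-4))*35 = (-5 + (-4)² + 5*(-4))²*35 = (-5 + 16 - 20)²*35 = (-9)²*35 = 81*35 = 2835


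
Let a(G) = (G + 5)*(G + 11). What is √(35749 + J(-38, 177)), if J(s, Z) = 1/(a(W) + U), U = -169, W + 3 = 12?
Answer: 2*√110115885/111 ≈ 189.07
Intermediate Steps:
W = 9 (W = -3 + 12 = 9)
a(G) = (5 + G)*(11 + G)
J(s, Z) = 1/111 (J(s, Z) = 1/((55 + 9² + 16*9) - 169) = 1/((55 + 81 + 144) - 169) = 1/(280 - 169) = 1/111)
√(35749 + J(-38, 177)) = √(35749 + 1/111) = √(3968140/111) = 2*√110115885/111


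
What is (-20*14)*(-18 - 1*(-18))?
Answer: 0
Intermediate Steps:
(-20*14)*(-18 - 1*(-18)) = -280*(-18 + 18) = -280*0 = 0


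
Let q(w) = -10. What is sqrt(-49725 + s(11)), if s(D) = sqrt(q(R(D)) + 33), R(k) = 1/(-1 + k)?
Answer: sqrt(-49725 + sqrt(23)) ≈ 222.98*I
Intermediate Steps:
s(D) = sqrt(23) (s(D) = sqrt(-10 + 33) = sqrt(23))
sqrt(-49725 + s(11)) = sqrt(-49725 + sqrt(23))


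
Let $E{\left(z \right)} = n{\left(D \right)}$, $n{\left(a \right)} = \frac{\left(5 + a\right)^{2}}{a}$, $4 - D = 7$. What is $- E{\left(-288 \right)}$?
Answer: $\frac{4}{3} \approx 1.3333$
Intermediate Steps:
$D = -3$ ($D = 4 - 7 = -3$)
$n{\left(a \right)} = \frac{\left(5 + a\right)^{2}}{a}$
$E{\left(z \right)} = - \frac{4}{3}$ ($E{\left(z \right)} = \frac{\left(5 - 3\right)^{2}}{-3} = - \frac{2^{2}}{3} = \left(- \frac{1}{3}\right) 4 = - \frac{4}{3}$)
$- E{\left(-288 \right)} = \left(-1\right) \left(- \frac{4}{3}\right) = \frac{4}{3}$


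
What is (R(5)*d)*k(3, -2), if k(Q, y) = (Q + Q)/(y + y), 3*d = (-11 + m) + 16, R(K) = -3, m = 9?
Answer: 21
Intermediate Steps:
d = 14/3 (d = ((-11 + 9) + 16)/3 = (-2 + 16)/3 = (⅓)*14 = 14/3 ≈ 4.6667)
k(Q, y) = Q/y (k(Q, y) = (2*Q)/((2*y)) = (2*Q)*(1/(2*y)) = Q/y)
(R(5)*d)*k(3, -2) = (-3*14/3)*(3/(-2)) = -42*(-1)/2 = -14*(-3/2) = 21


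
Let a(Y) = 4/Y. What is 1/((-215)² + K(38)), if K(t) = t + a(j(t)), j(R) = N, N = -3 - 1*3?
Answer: 3/138787 ≈ 2.1616e-5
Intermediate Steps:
N = -6 (N = -3 - 3 = -6)
j(R) = -6
K(t) = -⅔ + t (K(t) = t + 4/(-6) = t + 4*(-⅙) = t - ⅔ = -⅔ + t)
1/((-215)² + K(38)) = 1/((-215)² + (-⅔ + 38)) = 1/(46225 + 112/3) = 1/(138787/3) = 3/138787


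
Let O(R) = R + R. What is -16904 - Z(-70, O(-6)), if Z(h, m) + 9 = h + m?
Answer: -16813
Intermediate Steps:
O(R) = 2*R
Z(h, m) = -9 + h + m (Z(h, m) = -9 + (h + m) = -9 + h + m)
-16904 - Z(-70, O(-6)) = -16904 - (-9 - 70 + 2*(-6)) = -16904 - (-9 - 70 - 12) = -16904 - 1*(-91) = -16904 + 91 = -16813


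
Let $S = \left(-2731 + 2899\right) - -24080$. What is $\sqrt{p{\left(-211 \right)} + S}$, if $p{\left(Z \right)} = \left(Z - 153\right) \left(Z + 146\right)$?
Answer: $2 \sqrt{11977} \approx 218.88$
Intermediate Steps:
$S = 24248$ ($S = 168 + 24080 = 24248$)
$p{\left(Z \right)} = \left(-153 + Z\right) \left(146 + Z\right)$
$\sqrt{p{\left(-211 \right)} + S} = \sqrt{\left(-22338 + \left(-211\right)^{2} - -1477\right) + 24248} = \sqrt{\left(-22338 + 44521 + 1477\right) + 24248} = \sqrt{23660 + 24248} = \sqrt{47908} = 2 \sqrt{11977}$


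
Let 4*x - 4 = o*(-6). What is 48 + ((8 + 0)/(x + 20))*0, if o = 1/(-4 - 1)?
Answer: 48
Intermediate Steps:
o = -1/5 (o = 1/(-5) = -1/5 ≈ -0.20000)
x = 13/10 (x = 1 + (-1/5*(-6))/4 = 1 + (1/4)*(6/5) = 1 + 3/10 = 13/10 ≈ 1.3000)
48 + ((8 + 0)/(x + 20))*0 = 48 + ((8 + 0)/(13/10 + 20))*0 = 48 + (8/(213/10))*0 = 48 + (8*(10/213))*0 = 48 + (80/213)*0 = 48 + 0 = 48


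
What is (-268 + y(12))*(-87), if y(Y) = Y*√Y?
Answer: 23316 - 2088*√3 ≈ 19699.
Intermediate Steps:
y(Y) = Y^(3/2)
(-268 + y(12))*(-87) = (-268 + 12^(3/2))*(-87) = (-268 + 24*√3)*(-87) = 23316 - 2088*√3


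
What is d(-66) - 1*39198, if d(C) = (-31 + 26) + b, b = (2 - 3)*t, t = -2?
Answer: -39201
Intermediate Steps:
b = 2 (b = (2 - 3)*(-2) = -1*(-2) = 2)
d(C) = -3 (d(C) = (-31 + 26) + 2 = -5 + 2 = -3)
d(-66) - 1*39198 = -3 - 1*39198 = -3 - 39198 = -39201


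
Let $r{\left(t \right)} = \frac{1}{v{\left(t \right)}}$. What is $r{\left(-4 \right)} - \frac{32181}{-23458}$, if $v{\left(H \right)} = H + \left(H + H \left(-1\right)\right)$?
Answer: $\frac{52633}{46916} \approx 1.1219$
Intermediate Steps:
$v{\left(H \right)} = H$ ($v{\left(H \right)} = H + \left(H - H\right) = H + 0 = H$)
$r{\left(t \right)} = \frac{1}{t}$
$r{\left(-4 \right)} - \frac{32181}{-23458} = \frac{1}{-4} - \frac{32181}{-23458} = - \frac{1}{4} - 32181 \left(- \frac{1}{23458}\right) = - \frac{1}{4} - - \frac{32181}{23458} = - \frac{1}{4} + \frac{32181}{23458} = \frac{52633}{46916}$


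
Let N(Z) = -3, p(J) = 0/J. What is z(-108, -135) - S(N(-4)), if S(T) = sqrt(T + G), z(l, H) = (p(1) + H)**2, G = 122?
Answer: 18225 - sqrt(119) ≈ 18214.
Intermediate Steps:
p(J) = 0
z(l, H) = H**2 (z(l, H) = (0 + H)**2 = H**2)
S(T) = sqrt(122 + T) (S(T) = sqrt(T + 122) = sqrt(122 + T))
z(-108, -135) - S(N(-4)) = (-135)**2 - sqrt(122 - 3) = 18225 - sqrt(119)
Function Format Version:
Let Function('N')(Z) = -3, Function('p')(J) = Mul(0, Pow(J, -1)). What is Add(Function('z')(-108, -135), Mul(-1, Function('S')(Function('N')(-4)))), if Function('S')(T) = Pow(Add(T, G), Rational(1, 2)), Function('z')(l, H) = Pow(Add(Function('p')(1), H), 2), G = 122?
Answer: Add(18225, Mul(-1, Pow(119, Rational(1, 2)))) ≈ 18214.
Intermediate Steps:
Function('p')(J) = 0
Function('z')(l, H) = Pow(H, 2) (Function('z')(l, H) = Pow(Add(0, H), 2) = Pow(H, 2))
Function('S')(T) = Pow(Add(122, T), Rational(1, 2)) (Function('S')(T) = Pow(Add(T, 122), Rational(1, 2)) = Pow(Add(122, T), Rational(1, 2)))
Add(Function('z')(-108, -135), Mul(-1, Function('S')(Function('N')(-4)))) = Add(Pow(-135, 2), Mul(-1, Pow(Add(122, -3), Rational(1, 2)))) = Add(18225, Mul(-1, Pow(119, Rational(1, 2))))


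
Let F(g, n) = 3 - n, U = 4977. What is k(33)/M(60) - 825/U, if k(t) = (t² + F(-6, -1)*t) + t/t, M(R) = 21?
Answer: 96263/1659 ≈ 58.025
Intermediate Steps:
k(t) = 1 + t² + 4*t (k(t) = (t² + (3 - 1*(-1))*t) + t/t = (t² + (3 + 1)*t) + 1 = (t² + 4*t) + 1 = 1 + t² + 4*t)
k(33)/M(60) - 825/U = (1 + 33² + 4*33)/21 - 825/4977 = (1 + 1089 + 132)*(1/21) - 825*1/4977 = 1222*(1/21) - 275/1659 = 1222/21 - 275/1659 = 96263/1659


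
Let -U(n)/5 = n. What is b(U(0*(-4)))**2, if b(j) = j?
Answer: 0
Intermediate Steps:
U(n) = -5*n
b(U(0*(-4)))**2 = (-0*(-4))**2 = (-5*0)**2 = 0**2 = 0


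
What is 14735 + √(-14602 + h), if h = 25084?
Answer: 14735 + √10482 ≈ 14837.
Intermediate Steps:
14735 + √(-14602 + h) = 14735 + √(-14602 + 25084) = 14735 + √10482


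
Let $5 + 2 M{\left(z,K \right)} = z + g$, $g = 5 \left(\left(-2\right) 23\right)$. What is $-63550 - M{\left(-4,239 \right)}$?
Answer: $- \frac{126861}{2} \approx -63431.0$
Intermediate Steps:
$g = -230$ ($g = 5 \left(-46\right) = -230$)
$M{\left(z,K \right)} = - \frac{235}{2} + \frac{z}{2}$ ($M{\left(z,K \right)} = - \frac{5}{2} + \frac{z - 230}{2} = - \frac{5}{2} + \frac{-230 + z}{2} = - \frac{5}{2} + \left(-115 + \frac{z}{2}\right) = - \frac{235}{2} + \frac{z}{2}$)
$-63550 - M{\left(-4,239 \right)} = -63550 - \left(- \frac{235}{2} + \frac{1}{2} \left(-4\right)\right) = -63550 - \left(- \frac{235}{2} - 2\right) = -63550 - - \frac{239}{2} = -63550 + \frac{239}{2} = - \frac{126861}{2}$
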